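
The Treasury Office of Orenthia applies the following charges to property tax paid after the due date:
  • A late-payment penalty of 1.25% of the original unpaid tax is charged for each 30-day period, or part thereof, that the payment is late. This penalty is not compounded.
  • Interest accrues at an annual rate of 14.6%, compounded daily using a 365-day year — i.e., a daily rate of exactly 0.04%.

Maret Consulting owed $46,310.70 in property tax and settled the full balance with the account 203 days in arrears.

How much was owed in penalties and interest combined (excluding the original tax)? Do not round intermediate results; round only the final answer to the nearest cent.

Penalty periods: ⌈203/30⌉ = 7; penalty = 7 × 1.25% × $46,310.70 = $4,052.19…
Interest: $46,310.70 × ((1 + 0.0004)^203 − 1) = $46,310.70 × 0.08457018… = $3,916.5044…
Penalties + interest = $4,052.1863… + $3,916.5044… = $7,968.69

$7,968.69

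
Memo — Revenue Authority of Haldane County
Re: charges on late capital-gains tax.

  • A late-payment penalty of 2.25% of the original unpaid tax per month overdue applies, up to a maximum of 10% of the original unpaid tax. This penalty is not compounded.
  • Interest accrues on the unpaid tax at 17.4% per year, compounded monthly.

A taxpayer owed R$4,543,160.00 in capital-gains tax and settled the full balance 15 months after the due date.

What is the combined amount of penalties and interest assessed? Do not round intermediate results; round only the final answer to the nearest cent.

Penalty (uncapped): 15 × 2.25% × R$4,543,160.00 = R$1,533,316.50; cap = 10% × R$4,543,160.00 = R$454,316.00 → penalty = R$454,316.00
Interest (17.4%/yr ÷ 12 = 1.45%/month): R$4,543,160.00 × ((1 + 0.0145)^15 − 1) = R$1,095,018.2580…
Penalties + interest = R$454,316.0000 + R$1,095,018.2580… = R$1,549,334.26

R$1,549,334.26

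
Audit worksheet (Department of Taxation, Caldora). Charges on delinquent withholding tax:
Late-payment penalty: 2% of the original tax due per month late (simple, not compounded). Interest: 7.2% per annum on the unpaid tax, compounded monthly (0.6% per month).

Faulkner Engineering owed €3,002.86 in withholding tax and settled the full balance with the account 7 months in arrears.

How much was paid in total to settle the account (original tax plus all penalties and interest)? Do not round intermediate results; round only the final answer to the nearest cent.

€3,551.67

Late-payment penalty = 2% × €3,002.86 × 7 mo = €420.40…
Interest: €3,002.86 × ((1 + 0.006)^7 − 1) = €3,002.86 × 0.0427636… = €128.4131…
Total = €3,002.86 + €420.4004 + €128.4131… = €3,551.67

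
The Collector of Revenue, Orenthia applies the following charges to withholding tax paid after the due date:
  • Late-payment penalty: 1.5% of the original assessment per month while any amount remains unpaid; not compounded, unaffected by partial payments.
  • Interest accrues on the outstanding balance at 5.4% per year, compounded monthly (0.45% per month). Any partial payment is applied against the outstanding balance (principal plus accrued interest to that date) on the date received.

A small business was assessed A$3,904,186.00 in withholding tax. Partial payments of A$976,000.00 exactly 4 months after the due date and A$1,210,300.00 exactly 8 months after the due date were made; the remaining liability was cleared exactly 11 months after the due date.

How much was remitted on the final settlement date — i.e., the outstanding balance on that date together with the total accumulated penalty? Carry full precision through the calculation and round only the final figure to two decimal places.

Balance at month 4: A$3,904,186.0000 × (1 + 0.0045)^4 = A$3,974,937.1313…
After A$976,000.00 payment: A$3,974,937.1313… − A$976,000.00 = A$2,998,937.1313…
Balance at month 8: A$2,998,937.1313… × (1 + 0.0045)^4 = A$3,053,283.4648…
After A$1,210,300.00 payment: A$3,053,283.4648… − A$1,210,300.00 = A$1,842,983.4648…
Balance at month 11: A$1,842,983.4648… × (1 + 0.0045)^3 = A$1,867,975.8708…
Penalty: 11 × 1.5% × A$3,904,186.00 = A$644,190.69
Final settlement = outstanding balance + penalty = A$1,867,975.8708… + A$644,190.69 = A$2,512,166.56

A$2,512,166.56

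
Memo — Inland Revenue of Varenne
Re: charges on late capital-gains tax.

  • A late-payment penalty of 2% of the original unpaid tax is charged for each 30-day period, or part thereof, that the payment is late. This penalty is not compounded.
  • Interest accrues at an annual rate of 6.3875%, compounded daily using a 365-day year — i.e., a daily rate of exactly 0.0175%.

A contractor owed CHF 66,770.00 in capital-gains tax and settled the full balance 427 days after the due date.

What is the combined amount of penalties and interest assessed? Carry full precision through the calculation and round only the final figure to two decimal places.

Penalty periods: ⌈427/30⌉ = 15; penalty = 15 × 2% × CHF 66,770.00 = CHF 20,031.00
Interest: CHF 66,770.00 × ((1 + 0.000175)^427 − 1) = CHF 66,770.00 × 0.07758073… = CHF 5,180.0652…
Penalties + interest = CHF 20,031.0000 + CHF 5,180.0652… = CHF 25,211.07

CHF 25,211.07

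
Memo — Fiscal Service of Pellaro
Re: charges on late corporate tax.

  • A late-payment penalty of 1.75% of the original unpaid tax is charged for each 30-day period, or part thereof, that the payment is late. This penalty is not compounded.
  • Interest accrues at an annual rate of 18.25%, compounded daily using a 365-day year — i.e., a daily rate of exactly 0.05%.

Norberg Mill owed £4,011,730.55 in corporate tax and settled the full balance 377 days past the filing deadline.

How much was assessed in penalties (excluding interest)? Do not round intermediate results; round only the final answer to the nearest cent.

Penalty periods: ⌈377/30⌉ = 13; penalty = 13 × 1.75% × £4,011,730.55 = £912,668.70…

£912,668.70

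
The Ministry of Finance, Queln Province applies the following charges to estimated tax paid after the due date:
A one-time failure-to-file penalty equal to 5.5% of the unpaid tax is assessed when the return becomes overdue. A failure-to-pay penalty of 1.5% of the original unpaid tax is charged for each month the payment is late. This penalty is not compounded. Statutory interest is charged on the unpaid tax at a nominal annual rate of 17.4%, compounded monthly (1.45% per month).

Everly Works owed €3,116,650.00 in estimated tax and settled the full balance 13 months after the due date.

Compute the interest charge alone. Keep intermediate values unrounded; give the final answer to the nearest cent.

€641,418.58

Interest: €3,116,650.00 × ((1 + 0.0145)^13 − 1) = €3,116,650.00 × 0.2058039… = €641,418.5831…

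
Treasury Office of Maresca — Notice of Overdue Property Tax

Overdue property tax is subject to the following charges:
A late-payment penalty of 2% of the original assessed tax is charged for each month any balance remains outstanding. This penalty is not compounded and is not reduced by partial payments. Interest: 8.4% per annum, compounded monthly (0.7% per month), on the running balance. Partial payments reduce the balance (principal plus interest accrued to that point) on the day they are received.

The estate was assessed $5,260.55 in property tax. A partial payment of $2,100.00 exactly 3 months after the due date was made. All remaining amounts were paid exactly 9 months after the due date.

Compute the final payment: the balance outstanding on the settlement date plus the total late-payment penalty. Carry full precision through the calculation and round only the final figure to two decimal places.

$4,358.54

Balance at month 3: $5,260.5500 × (1 + 0.007)^3 = $5,371.7967…
After $2,100.00 payment: $5,371.7967… − $2,100.00 = $3,271.7967…
Balance at month 9: $3,271.7967… × (1 + 0.007)^6 = $3,411.6394…
Penalty: 9 × 2% × $5,260.55 = $946.90…
Final settlement = outstanding balance + penalty = $3,411.6394… + $946.90… = $4,358.54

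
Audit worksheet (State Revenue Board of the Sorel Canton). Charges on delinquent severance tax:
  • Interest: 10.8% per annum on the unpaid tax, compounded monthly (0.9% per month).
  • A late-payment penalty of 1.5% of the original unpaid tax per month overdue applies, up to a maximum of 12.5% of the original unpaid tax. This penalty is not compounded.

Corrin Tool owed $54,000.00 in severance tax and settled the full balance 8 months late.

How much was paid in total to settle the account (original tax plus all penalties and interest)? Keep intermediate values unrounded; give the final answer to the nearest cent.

$64,492.70

Penalty: 8 × 1.5% × $54,000.00 = $6,480.00 (below the 12.5% cap of $6,750.00)
Interest: $54,000.00 × ((1 + 0.009)^8 − 1) = $54,000.00 × 0.0743093… = $4,012.7015…
Total = $54,000.00 + $6,480.0000 + $4,012.7015… = $64,492.70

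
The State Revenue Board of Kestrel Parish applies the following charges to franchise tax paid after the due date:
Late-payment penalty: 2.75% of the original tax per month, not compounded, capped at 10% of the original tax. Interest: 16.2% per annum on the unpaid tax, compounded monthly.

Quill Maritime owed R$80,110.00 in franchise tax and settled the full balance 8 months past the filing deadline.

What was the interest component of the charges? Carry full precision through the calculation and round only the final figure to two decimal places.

R$9,071.91

Interest (16.2%/yr ÷ 12 = 1.35%/month): R$80,110.00 × ((1 + 0.0135)^8 − 1) = R$9,071.9073…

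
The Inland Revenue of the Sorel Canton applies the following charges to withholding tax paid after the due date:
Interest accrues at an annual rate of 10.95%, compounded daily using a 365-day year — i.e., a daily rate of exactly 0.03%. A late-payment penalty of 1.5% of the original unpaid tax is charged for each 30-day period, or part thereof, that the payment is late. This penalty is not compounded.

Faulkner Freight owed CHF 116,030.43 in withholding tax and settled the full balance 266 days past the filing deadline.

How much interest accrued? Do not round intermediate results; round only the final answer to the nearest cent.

Interest: CHF 116,030.43 × ((1 + 0.0003)^266 − 1) = CHF 116,030.43 × 0.08305747… = CHF 9,637.1940…

CHF 9,637.19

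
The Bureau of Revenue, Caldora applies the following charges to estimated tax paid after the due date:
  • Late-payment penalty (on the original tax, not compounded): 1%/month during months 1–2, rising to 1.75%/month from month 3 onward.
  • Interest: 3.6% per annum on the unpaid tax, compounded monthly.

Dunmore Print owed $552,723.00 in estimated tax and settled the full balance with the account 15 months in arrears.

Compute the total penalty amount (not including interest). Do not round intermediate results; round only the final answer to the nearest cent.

Penalty, months 1–2: 2 × 1% × $552,723.00 = $11,054.46
Penalty, months 3–15: 13 × 1.75% × $552,723.00 = $125,744.48…
Total penalty = $11,054.46 + $125,744.48… = $136,798.94

$136,798.94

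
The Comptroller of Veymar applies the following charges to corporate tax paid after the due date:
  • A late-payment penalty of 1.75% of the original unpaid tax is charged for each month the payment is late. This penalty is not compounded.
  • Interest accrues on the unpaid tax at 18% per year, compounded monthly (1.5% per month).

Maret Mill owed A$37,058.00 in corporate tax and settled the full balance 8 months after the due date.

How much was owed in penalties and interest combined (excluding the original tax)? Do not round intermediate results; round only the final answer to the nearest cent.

A$9,875.68

Late-payment penalty = 1.75% × A$37,058.00 × 8 mo = A$5,188.12
Interest: A$37,058.00 × ((1 + 0.015)^8 − 1) = A$37,058.00 × 0.1264926… = A$4,687.5623…
Penalties + interest = A$5,188.1200 + A$4,687.5623… = A$9,875.68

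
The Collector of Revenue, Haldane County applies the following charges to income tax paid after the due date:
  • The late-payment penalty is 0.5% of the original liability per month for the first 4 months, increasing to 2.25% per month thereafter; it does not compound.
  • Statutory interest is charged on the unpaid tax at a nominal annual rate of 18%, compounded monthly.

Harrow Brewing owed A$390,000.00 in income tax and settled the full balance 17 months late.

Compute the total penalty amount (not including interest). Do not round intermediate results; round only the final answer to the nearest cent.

A$121,875.00

Penalty, months 1–4: 4 × 0.5% × A$390,000.00 = A$7,800.00
Penalty, months 5–17: 13 × 2.25% × A$390,000.00 = A$114,075.00
Total penalty = A$7,800.00 + A$114,075.00 = A$121,875.00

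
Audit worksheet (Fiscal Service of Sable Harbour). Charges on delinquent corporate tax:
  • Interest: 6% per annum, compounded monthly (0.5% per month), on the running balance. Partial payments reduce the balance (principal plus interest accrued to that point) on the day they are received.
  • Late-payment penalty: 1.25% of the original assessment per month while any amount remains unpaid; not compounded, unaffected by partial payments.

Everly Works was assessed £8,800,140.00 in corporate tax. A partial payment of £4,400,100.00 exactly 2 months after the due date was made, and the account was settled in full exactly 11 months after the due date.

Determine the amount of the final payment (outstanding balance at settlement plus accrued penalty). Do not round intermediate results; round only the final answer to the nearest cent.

Balance at month 2: £8,800,140.0000 × (1 + 0.005)^2 = £8,888,361.4035
After £4,400,100.00 payment: £8,888,361.4035 − £4,400,100.00 = £4,488,261.4035
Balance at month 11: £4,488,261.4035 × (1 + 0.005)^9 = £4,694,320.0839…
Penalty: 11 × 1.25% × £8,800,140.00 = £1,210,019.25
Final settlement = outstanding balance + penalty = £4,694,320.0839… + £1,210,019.25 = £5,904,339.33

£5,904,339.33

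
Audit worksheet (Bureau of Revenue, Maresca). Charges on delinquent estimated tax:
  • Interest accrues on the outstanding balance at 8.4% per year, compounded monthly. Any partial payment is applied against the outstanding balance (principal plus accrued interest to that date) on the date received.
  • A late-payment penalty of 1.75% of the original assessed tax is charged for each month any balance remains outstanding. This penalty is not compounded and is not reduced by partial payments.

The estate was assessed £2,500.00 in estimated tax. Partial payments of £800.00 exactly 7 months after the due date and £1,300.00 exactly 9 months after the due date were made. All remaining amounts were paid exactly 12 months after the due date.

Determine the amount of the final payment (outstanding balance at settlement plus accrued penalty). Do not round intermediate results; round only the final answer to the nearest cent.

£1,087.39

Monthly rate = 8.4% ÷ 12 = 0.7%
Balance at month 7: £2,500.0000 × (1 + 0.007)^7 = £2,625.1027…
After £800.00 payment: £2,625.1027… − £800.00 = £1,825.1027…
Balance at month 9: £1,825.1027… × (1 + 0.007)^2 = £1,850.7436…
After £1,300.00 payment: £1,850.7436… − £1,300.00 = £550.7436…
Balance at month 12: £550.7436… × (1 + 0.007)^3 = £562.3904…
Penalty: 12 × 1.75% × £2,500.00 = £525.00
Final settlement = outstanding balance + penalty = £562.3904… + £525.00 = £1,087.39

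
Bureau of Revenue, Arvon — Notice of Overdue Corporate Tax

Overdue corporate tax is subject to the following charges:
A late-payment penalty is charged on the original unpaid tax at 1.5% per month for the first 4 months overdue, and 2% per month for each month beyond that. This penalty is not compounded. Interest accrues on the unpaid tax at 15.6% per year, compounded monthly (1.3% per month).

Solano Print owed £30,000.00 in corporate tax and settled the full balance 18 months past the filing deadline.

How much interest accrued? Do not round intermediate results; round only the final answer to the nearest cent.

£7,852.21

Interest: £30,000.00 × ((1 + 0.013)^18 − 1) = £30,000.00 × 0.2617404… = £7,852.2126…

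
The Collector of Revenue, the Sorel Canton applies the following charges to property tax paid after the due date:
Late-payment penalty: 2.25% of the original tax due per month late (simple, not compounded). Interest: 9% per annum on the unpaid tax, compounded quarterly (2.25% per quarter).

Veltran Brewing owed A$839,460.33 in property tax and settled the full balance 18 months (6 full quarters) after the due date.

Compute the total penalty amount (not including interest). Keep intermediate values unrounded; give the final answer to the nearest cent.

A$339,981.43

Late-payment penalty = 2.25% × A$839,460.33 × 18 mo = A$339,981.43…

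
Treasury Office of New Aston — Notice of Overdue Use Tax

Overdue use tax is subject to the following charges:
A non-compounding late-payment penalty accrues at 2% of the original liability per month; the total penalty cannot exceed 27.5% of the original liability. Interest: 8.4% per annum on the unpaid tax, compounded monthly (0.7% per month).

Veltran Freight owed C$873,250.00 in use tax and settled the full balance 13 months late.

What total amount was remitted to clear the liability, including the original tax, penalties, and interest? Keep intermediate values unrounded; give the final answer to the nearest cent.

Penalty: 13 × 2% × C$873,250.00 = C$227,045.00 (below the 27.5% cap of C$240,143.75)
Interest: C$873,250.00 × ((1 + 0.007)^13 − 1) = C$873,250.00 × 0.0949218… = C$82,890.4938…
Total = C$873,250.00 + C$227,045.0000 + C$82,890.4938… = C$1,183,185.49

C$1,183,185.49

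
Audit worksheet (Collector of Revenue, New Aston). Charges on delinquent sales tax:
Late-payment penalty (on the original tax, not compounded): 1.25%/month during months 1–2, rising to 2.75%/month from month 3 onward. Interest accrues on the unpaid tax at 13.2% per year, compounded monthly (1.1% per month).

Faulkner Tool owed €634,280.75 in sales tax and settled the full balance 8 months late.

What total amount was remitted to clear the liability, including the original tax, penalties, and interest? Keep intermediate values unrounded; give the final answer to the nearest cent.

Penalty, months 1–2: 2 × 1.25% × €634,280.75 = €15,857.02…
Penalty, months 3–8: 6 × 2.75% × €634,280.75 = €104,656.32…
Interest: €634,280.75 × ((1 + 0.011)^8 − 1) = €634,280.75 × 0.0914636… = €58,013.5817…
Total = €634,280.75 + €120,513.3425 + €58,013.5817… = €812,807.67

€812,807.67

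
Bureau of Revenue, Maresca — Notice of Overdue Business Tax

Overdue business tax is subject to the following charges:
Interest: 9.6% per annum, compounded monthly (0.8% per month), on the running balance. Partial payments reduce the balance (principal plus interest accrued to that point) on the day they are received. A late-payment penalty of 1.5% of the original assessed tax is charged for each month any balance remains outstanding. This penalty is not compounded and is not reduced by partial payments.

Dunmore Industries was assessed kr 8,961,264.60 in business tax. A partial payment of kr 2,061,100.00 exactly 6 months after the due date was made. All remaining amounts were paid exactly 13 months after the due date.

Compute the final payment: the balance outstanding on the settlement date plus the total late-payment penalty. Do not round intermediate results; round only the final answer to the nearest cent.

Balance at month 6: kr 8,961,264.6000 × (1 + 0.008)^6 = kr 9,400,100.4305…
After kr 2,061,100.00 payment: kr 9,400,100.4305… − kr 2,061,100.00 = kr 7,339,000.4305…
Balance at month 13: kr 7,339,000.4305… × (1 + 0.008)^7 = kr 7,759,980.6433…
Penalty: 13 × 1.5% × kr 8,961,264.60 = kr 1,747,446.60…
Final settlement = outstanding balance + penalty = kr 7,759,980.6433… + kr 1,747,446.60… = kr 9,507,427.24

kr 9,507,427.24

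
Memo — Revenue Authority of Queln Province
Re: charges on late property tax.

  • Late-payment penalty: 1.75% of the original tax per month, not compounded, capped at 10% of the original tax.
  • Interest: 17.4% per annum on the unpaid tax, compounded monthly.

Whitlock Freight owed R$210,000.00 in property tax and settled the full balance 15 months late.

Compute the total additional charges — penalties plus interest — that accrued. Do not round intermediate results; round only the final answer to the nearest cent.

R$71,615.39

Penalty (uncapped): 15 × 1.75% × R$210,000.00 = R$55,125.00; cap = 10% × R$210,000.00 = R$21,000.00 → penalty = R$21,000.00
Interest (17.4%/yr ÷ 12 = 1.45%/month): R$210,000.00 × ((1 + 0.0145)^15 − 1) = R$50,615.3942…
Penalties + interest = R$21,000.0000 + R$50,615.3942… = R$71,615.39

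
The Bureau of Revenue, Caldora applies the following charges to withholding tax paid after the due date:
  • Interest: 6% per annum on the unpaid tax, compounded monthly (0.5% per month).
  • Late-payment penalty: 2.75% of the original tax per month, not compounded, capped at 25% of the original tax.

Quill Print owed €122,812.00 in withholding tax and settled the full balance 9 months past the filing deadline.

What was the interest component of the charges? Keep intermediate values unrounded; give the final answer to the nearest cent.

€5,638.37

Interest: €122,812.00 × ((1 + 0.005)^9 − 1) = €122,812.00 × 0.0459106… = €5,638.3700…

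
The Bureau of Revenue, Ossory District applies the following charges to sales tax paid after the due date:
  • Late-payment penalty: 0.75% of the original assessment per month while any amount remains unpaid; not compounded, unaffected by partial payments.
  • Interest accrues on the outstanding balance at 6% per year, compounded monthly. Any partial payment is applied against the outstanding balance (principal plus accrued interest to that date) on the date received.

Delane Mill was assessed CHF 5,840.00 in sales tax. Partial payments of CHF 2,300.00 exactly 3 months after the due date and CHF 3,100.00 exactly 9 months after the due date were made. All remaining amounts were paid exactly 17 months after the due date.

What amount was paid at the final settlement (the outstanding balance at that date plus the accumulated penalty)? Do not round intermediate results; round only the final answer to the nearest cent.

Monthly rate = 6% ÷ 12 = 0.5%
Balance at month 3: CHF 5,840.0000 × (1 + 0.005)^3 = CHF 5,928.0387…
After CHF 2,300.00 payment: CHF 5,928.0387… − CHF 2,300.00 = CHF 3,628.0387…
Balance at month 9: CHF 3,628.0387… × (1 + 0.005)^6 = CHF 3,738.2495…
After CHF 3,100.00 payment: CHF 3,738.2495… − CHF 3,100.00 = CHF 638.2495…
Balance at month 17: CHF 638.2495… × (1 + 0.005)^8 = CHF 664.2308…
Penalty: 17 × 0.75% × CHF 5,840.00 = CHF 744.60
Final settlement = outstanding balance + penalty = CHF 664.2308… + CHF 744.60 = CHF 1,408.83

CHF 1,408.83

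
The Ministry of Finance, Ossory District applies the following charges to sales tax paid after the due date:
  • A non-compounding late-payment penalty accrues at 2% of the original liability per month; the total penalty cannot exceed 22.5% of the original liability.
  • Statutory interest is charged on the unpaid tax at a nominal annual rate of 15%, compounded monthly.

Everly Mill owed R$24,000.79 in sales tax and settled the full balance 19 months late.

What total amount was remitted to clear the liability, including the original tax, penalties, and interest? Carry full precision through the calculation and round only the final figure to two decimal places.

R$35,790.21

Penalty (uncapped): 19 × 2% × R$24,000.79 = R$9,120.30…; cap = 22.5% × R$24,000.79 = R$5,400.18… → penalty = R$5,400.18…
Interest (15%/yr ÷ 12 = 1.25%/month): R$24,000.79 × ((1 + 0.0125)^19 − 1) = R$6,389.2410…
Total = R$24,000.79 + R$5,400.1778… + R$6,389.2410… = R$35,790.21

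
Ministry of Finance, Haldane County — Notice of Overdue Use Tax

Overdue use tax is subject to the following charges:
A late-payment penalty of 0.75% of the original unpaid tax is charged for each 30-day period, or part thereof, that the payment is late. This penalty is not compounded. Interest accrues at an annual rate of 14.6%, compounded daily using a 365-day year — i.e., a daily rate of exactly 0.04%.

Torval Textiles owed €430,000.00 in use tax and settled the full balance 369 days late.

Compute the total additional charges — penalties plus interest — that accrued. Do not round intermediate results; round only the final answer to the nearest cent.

€110,301.44

Penalty periods: ⌈369/30⌉ = 13; penalty = 13 × 0.75% × €430,000.00 = €41,925.00
Interest: €430,000.00 × ((1 + 0.0004)^369 − 1) = €430,000.00 × 0.15901498… = €68,376.4407…
Penalties + interest = €41,925.0000 + €68,376.4407… = €110,301.44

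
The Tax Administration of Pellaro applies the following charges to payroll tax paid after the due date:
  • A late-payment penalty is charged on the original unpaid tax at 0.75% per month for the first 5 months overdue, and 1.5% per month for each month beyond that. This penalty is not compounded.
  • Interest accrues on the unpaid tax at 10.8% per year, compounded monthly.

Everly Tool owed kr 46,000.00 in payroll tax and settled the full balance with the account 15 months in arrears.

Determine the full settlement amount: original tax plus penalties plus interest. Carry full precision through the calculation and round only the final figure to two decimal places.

kr 61,241.91

Penalty, months 1–5: 5 × 0.75% × kr 46,000.00 = kr 1,725.00
Penalty, months 6–15: 10 × 1.5% × kr 46,000.00 = kr 6,900.00
Interest (10.8%/yr ÷ 12 = 0.9%/month): kr 46,000.00 × ((1 + 0.009)^15 − 1) = kr 6,616.9082…
Total = kr 46,000.00 + kr 8,625.0000 + kr 6,616.9082… = kr 61,241.91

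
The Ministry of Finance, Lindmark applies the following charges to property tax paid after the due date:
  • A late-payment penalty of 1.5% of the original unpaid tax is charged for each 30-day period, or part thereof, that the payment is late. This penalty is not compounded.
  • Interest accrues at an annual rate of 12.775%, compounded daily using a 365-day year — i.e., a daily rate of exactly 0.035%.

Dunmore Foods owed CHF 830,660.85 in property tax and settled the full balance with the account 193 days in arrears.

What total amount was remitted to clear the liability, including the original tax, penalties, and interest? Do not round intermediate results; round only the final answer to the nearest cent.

CHF 975,919.43

Penalty periods: ⌈193/30⌉ = 7; penalty = 7 × 1.5% × CHF 830,660.85 = CHF 87,219.39…
Interest: CHF 830,660.85 × ((1 + 0.00035)^193 − 1) = CHF 830,660.85 × 0.06987111… = CHF 58,039.1941…
Total = CHF 830,660.85 + CHF 87,219.3893… + CHF 58,039.1941… = CHF 975,919.43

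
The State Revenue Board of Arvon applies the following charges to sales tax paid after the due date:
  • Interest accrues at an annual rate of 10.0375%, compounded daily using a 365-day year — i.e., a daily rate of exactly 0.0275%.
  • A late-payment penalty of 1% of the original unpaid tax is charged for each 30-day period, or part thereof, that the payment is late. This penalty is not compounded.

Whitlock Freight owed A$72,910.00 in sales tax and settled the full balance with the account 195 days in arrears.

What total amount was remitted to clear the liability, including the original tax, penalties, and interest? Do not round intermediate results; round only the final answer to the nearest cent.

Penalty periods: ⌈195/30⌉ = 7; penalty = 7 × 1% × A$72,910.00 = A$5,103.70
Interest: A$72,910.00 × ((1 + 0.000275)^195 − 1) = A$72,910.00 × 0.05508109… = A$4,015.9624…
Total = A$72,910.00 + A$5,103.7000 + A$4,015.9624… = A$82,029.66

A$82,029.66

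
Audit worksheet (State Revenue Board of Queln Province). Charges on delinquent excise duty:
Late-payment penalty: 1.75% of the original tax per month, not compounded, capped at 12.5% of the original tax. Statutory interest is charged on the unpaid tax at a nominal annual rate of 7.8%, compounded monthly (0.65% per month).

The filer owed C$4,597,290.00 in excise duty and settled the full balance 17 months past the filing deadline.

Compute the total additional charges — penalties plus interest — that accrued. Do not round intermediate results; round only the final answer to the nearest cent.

C$1,109,956.21

Penalty (uncapped): 17 × 1.75% × C$4,597,290.00 = C$1,367,693.78…; cap = 12.5% × C$4,597,290.00 = C$574,661.25 → penalty = C$574,661.25
Interest: C$4,597,290.00 × ((1 + 0.0065)^17 − 1) = C$4,597,290.00 × 0.1164371… = C$535,294.9600…
Penalties + interest = C$574,661.2500 + C$535,294.9600… = C$1,109,956.21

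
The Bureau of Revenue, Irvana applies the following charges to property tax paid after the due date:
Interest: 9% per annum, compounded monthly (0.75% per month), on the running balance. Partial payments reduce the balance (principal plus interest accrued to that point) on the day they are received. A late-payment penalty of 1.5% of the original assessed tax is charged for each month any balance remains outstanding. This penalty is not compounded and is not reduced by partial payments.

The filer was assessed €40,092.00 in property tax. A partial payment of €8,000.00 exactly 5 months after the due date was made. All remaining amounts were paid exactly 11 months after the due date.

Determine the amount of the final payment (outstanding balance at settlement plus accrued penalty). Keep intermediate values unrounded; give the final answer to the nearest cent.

Balance at month 5: €40,092.0000 × (1 + 0.0075)^5 = €41,618.1715…
After €8,000.00 payment: €41,618.1715… − €8,000.00 = €33,618.1715…
Balance at month 11: €33,618.1715… × (1 + 0.0075)^6 = €35,159.6398…
Penalty: 11 × 1.5% × €40,092.00 = €6,615.18
Final settlement = outstanding balance + penalty = €35,159.6398… + €6,615.18 = €41,774.82

€41,774.82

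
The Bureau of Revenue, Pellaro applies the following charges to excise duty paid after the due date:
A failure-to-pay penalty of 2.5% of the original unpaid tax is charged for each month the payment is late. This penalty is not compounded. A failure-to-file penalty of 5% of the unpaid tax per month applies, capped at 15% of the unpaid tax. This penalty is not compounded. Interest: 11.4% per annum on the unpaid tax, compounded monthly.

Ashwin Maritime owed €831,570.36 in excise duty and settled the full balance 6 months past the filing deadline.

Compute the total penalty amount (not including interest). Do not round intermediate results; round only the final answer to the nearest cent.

Failure-to-file: 6 × 5% × €831,570.36 = €249,471.11…, capped at 15% × €831,570.36 = €124,735.55…
Failure-to-pay penalty = 2.5% × €831,570.36 × 6 mo = €124,735.55…
Total penalty = €124,735.55… + €124,735.55… = €249,471.11

€249,471.11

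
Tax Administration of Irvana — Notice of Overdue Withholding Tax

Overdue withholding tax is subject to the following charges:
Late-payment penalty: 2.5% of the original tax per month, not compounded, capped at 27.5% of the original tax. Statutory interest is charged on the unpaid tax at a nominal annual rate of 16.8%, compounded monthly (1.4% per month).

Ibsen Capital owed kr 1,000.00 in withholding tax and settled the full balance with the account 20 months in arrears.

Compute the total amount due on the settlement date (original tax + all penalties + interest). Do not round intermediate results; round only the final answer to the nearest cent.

kr 1,595.56

Penalty (uncapped): 20 × 2.5% × kr 1,000.00 = kr 500.00; cap = 27.5% × kr 1,000.00 = kr 275.00 → penalty = kr 275.00
Interest: kr 1,000.00 × ((1 + 0.014)^20 − 1) = kr 1,000.00 × 0.3205629… = kr 320.5629…
Total = kr 1,000.00 + kr 275.0000 + kr 320.5629… = kr 1,595.56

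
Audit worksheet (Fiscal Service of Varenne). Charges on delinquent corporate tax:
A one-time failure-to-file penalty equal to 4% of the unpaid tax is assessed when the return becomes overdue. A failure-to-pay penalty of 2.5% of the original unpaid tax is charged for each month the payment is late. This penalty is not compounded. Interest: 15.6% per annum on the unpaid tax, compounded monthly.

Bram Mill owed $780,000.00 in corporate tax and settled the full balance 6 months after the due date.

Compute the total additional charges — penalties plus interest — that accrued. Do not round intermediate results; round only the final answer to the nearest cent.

Failure-to-file penalty: 4% × $780,000.00 = $31,200.00
Failure-to-pay penalty = 2.5% × $780,000.00 × 6 mo = $117,000.00
Interest (15.6%/yr ÷ 12 = 1.3%/month): $780,000.00 × ((1 + 0.013)^6 − 1) = $62,851.9091…
Penalties + interest = $148,200.0000 + $62,851.9091… = $211,051.91

$211,051.91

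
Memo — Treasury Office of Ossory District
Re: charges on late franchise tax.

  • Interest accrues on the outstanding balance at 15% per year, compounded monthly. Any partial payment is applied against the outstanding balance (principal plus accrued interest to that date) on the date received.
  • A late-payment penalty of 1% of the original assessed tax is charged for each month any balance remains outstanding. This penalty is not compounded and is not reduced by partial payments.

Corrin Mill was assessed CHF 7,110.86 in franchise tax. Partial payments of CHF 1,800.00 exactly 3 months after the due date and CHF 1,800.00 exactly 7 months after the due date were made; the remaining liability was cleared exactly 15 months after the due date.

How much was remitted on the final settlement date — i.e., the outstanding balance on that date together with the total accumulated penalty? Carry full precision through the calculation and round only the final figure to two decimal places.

CHF 5,556.57

Monthly rate = 15% ÷ 12 = 1.25%
Balance at month 3: CHF 7,110.8600 × (1 + 0.0125)^3 = CHF 7,380.8644…
After CHF 1,800.00 payment: CHF 7,380.8644… − CHF 1,800.00 = CHF 5,580.8644…
Balance at month 7: CHF 5,580.8644… × (1 + 0.0125)^4 = CHF 5,865.1834…
After CHF 1,800.00 payment: CHF 5,865.1834… − CHF 1,800.00 = CHF 4,065.1834…
Balance at month 15: CHF 4,065.1834… × (1 + 0.0125)^8 = CHF 4,489.9385…
Penalty: 15 × 1% × CHF 7,110.86 = CHF 1,066.63…
Final settlement = outstanding balance + penalty = CHF 4,489.9385… + CHF 1,066.63… = CHF 5,556.57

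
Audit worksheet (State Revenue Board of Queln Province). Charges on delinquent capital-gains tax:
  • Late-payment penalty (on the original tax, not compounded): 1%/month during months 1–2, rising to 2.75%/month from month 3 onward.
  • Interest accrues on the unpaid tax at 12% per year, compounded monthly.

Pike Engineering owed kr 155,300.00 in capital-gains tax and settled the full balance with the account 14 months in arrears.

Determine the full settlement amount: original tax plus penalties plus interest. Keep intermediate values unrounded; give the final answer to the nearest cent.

Penalty, months 1–2: 2 × 1% × kr 155,300.00 = kr 3,106.00
Penalty, months 3–14: 12 × 2.75% × kr 155,300.00 = kr 51,249.00
Interest (12%/yr ÷ 12 = 1%/month): kr 155,300.00 × ((1 + 0.01)^14 − 1) = kr 23,213.3453…
Total = kr 155,300.00 + kr 54,355.0000 + kr 23,213.3453… = kr 232,868.35

kr 232,868.35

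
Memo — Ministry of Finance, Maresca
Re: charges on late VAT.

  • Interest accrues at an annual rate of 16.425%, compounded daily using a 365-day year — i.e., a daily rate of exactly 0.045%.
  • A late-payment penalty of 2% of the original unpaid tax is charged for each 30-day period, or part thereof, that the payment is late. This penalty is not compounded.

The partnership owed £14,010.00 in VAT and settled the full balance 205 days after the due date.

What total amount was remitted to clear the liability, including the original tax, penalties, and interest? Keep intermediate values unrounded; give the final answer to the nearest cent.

£17,324.99

Penalty periods: ⌈205/30⌉ = 7; penalty = 7 × 2% × £14,010.00 = £1,961.40
Interest: £14,010.00 × ((1 + 0.00045)^205 − 1) = £14,010.00 × 0.09661619… = £1,353.5929…
Total = £14,010.00 + £1,961.4000 + £1,353.5929… = £17,324.99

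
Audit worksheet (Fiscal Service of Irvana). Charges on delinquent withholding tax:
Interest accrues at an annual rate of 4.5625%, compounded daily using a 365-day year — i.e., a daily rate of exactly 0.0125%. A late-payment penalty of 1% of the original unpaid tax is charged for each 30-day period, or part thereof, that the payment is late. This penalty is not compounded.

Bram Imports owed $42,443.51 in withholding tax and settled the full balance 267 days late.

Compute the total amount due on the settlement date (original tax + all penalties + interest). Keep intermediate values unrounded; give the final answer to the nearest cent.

$47,703.79

Penalty periods: ⌈267/30⌉ = 9; penalty = 9 × 1% × $42,443.51 = $3,819.92…
Interest: $42,443.51 × ((1 + 0.000125)^267 − 1) = $42,443.51 × 0.03393604… = $1,440.3645…
Total = $42,443.51 + $3,819.9159 + $1,440.3645… = $47,703.79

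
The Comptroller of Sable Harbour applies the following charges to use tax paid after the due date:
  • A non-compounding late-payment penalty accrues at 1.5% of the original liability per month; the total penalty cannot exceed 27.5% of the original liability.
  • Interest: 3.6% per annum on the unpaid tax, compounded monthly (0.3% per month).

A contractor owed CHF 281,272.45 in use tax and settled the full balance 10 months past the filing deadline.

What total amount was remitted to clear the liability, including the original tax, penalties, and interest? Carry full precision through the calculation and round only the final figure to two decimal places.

Penalty: 10 × 1.5% × CHF 281,272.45 = CHF 42,190.87… (below the 27.5% cap of CHF 77,349.92…)
Interest: CHF 281,272.45 × ((1 + 0.003)^10 − 1) = CHF 281,272.45 × 0.0304083… = CHF 8,553.0050…
Total = CHF 281,272.45 + CHF 42,190.8675 + CHF 8,553.0050… = CHF 332,016.32

CHF 332,016.32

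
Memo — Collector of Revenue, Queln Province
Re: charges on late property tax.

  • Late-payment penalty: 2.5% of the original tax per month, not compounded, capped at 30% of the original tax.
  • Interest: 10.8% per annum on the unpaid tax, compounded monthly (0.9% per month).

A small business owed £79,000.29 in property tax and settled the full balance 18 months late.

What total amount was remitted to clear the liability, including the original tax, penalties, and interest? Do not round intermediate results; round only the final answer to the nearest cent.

Penalty (uncapped): 18 × 2.5% × £79,000.29 = £35,550.13…; cap = 30% × £79,000.29 = £23,700.09… → penalty = £23,700.09…
Interest: £79,000.29 × ((1 + 0.009)^18 − 1) = £79,000.29 × 0.1750085… = £13,825.7188…
Total = £79,000.29 + £23,700.0870 + £13,825.7188… = £116,526.10

£116,526.10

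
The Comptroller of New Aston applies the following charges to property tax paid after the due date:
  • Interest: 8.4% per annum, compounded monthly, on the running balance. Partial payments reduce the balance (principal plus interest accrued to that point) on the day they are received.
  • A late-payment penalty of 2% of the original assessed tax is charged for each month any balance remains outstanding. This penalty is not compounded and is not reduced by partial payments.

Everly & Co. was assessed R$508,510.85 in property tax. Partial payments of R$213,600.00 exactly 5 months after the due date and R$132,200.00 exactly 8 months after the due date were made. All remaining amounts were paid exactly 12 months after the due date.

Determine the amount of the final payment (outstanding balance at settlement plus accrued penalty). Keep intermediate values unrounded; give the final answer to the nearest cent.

R$314,722.45

Monthly rate = 8.4% ÷ 12 = 0.7%
Balance at month 5: R$508,510.8500 × (1 + 0.007)^5 = R$526,559.6504…
After R$213,600.00 payment: R$526,559.6504… − R$213,600.00 = R$312,959.6504…
Balance at month 8: R$312,959.6504… × (1 + 0.007)^3 = R$319,577.9154…
After R$132,200.00 payment: R$319,577.9154… − R$132,200.00 = R$187,377.9154…
Balance at month 12: R$187,377.9154… × (1 + 0.007)^4 = R$192,679.8437…
Penalty: 12 × 2% × R$508,510.85 = R$122,042.60…
Final settlement = outstanding balance + penalty = R$192,679.8437… + R$122,042.60… = R$314,722.45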